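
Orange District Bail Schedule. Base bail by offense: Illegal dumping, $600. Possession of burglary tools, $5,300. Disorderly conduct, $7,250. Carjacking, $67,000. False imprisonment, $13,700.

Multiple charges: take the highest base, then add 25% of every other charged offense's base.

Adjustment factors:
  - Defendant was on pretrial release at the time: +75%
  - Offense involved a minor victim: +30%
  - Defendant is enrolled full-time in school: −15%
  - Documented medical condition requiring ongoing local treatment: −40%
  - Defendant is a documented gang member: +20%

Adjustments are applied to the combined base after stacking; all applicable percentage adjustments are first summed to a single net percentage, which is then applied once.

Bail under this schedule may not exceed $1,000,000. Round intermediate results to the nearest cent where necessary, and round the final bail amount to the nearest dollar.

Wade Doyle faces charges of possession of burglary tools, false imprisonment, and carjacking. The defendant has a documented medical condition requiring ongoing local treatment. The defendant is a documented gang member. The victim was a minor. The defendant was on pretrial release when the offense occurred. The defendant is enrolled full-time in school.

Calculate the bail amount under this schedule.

Base amounts from the schedule: possession of burglary tools $5,300; false imprisonment $13,700; carjacking $67,000.
Stacking rule: highest base plus 25% of each additional charge. Highest is carjacking at $67,000. Additional: $5,300 × 25% = $1,325; $13,700 × 25% = $3,425. Combined base = $67,000 + $4,750 = $71,750.
Net percentage adjustment: +75% +30% −15% −40% +20% = +70%. $71,750 × 1.7 = $121,975.
$121,975 is within the $1,000,000 maximum.

$121,975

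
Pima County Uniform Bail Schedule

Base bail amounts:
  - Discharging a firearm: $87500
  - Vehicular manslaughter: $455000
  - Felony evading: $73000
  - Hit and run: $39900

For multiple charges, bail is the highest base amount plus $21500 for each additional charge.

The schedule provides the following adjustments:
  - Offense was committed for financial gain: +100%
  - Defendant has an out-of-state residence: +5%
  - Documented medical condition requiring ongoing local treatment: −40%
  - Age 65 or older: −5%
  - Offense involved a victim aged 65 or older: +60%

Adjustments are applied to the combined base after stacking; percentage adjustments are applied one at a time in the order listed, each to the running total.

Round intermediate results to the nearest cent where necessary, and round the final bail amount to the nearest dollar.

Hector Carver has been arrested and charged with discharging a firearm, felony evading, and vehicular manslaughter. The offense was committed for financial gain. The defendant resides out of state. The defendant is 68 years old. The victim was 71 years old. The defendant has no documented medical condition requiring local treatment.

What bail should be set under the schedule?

Base amounts from the schedule: discharging a firearm $87500; felony evading $73000; vehicular manslaughter $455000.
Stacking rule: highest base plus $21500 per additional charge. Highest is vehicular manslaughter at $455000; 2 additional charges → +$43000. Combined base = $498000.
Offense was committed for financial gain (+100%): $498000 × 2 = $996000.
Defendant has an out-of-state residence (+5%): $996000 × 1.05 = $1045800.
Age 65 or older (−5%): $1045800 × 0.95 = $993510.
Offense involved a victim aged 65 or older (+60%): $993510 × 1.6 = $1589616.

$1589616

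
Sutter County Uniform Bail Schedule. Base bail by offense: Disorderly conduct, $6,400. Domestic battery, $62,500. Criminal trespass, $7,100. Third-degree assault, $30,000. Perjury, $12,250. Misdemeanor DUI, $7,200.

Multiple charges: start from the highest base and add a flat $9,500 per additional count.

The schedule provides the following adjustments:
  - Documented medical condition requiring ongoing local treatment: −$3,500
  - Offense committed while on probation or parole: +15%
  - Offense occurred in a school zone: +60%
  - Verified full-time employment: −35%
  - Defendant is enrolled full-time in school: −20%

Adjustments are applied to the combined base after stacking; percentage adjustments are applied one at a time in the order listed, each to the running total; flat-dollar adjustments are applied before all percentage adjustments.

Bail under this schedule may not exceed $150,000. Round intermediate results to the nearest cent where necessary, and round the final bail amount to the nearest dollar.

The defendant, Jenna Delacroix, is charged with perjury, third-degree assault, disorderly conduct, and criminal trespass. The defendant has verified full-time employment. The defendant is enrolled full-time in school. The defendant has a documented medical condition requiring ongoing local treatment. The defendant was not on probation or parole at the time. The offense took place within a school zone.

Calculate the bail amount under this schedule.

Base amounts from the schedule: perjury $12,250; third-degree assault $30,000; disorderly conduct $6,400; criminal trespass $7,100.
Stacking rule: highest base plus $9,500 per additional charge. Highest is third-degree assault at $30,000; 3 additional charges → +$28,500. Combined base = $58,500.
Documented medical condition requiring ongoing local treatment (−$3,500 flat): $58,500 − $3,500 = $55,000.
Offense occurred in a school zone (+60%): $55,000 × 1.6 = $88,000.
Verified full-time employment (−35%): $88,000 × 0.65 = $57,200.
Defendant is enrolled full-time in school (−20%): $57,200 × 0.8 = $45,760.
$45,760 is within the $150,000 maximum.

$45,760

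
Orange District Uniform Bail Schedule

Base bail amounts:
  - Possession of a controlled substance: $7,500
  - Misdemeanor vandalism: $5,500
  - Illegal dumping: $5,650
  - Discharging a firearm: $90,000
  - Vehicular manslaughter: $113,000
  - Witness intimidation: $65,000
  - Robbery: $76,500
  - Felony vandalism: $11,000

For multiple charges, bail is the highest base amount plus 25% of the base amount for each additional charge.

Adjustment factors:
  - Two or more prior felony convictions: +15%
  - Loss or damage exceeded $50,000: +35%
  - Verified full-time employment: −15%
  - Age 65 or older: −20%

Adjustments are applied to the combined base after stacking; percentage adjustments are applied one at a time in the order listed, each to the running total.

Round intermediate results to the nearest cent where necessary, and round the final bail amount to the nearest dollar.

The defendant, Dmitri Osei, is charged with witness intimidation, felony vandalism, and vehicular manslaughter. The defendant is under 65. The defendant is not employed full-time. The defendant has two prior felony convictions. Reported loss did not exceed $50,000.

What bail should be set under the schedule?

Base amounts from the schedule: witness intimidation $65,000; felony vandalism $11,000; vehicular manslaughter $113,000.
Stacking rule: highest base plus 25% of each additional charge. Highest is vehicular manslaughter at $113,000. Additional: $65,000 × 25% = $16,250; $11,000 × 25% = $2,750. Combined base = $113,000 + $19,000 = $132,000.
Two or more prior felony convictions (+15%): $132,000 × 1.15 = $151,800.

$151,800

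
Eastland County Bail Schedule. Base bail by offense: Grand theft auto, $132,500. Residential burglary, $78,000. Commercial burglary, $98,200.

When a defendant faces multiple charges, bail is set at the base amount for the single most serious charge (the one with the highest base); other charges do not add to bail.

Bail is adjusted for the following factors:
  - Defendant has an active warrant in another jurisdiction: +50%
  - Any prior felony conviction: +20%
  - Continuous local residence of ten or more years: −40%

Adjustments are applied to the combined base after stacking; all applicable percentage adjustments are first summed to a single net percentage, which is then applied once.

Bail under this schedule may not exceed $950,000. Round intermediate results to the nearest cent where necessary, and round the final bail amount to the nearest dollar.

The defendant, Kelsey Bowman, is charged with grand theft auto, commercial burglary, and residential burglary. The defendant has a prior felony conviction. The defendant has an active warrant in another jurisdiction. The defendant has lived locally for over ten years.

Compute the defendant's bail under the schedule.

Base amounts from the schedule: grand theft auto $132,500; commercial burglary $98,200; residential burglary $78,000.
Stacking rule: use the highest base only. Highest is grand theft auto at $132,500. Combined base = $132,500.
Net percentage adjustment: +50% +20% −40% = +30%. $132,500 × 1.3 = $172,250.
$172,250 is within the $950,000 maximum.

$172,250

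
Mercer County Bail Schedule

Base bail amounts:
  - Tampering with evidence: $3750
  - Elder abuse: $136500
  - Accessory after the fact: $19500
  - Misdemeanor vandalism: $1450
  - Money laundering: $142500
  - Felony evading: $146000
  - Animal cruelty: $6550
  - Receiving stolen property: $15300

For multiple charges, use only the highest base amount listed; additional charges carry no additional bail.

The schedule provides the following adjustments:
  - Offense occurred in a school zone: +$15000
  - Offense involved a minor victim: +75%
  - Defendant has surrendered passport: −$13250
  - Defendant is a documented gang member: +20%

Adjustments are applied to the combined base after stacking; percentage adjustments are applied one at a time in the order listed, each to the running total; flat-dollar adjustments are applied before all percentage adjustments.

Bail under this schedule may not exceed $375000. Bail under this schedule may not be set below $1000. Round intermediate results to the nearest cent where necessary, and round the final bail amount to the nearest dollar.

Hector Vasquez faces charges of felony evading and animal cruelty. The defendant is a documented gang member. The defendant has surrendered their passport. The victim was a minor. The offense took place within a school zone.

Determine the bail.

$310275

Base amounts from the schedule: felony evading $146000; animal cruelty $6550.
Stacking rule: use the highest base only. Highest is felony evading at $146000. Combined base = $146000.
Offense occurred in a school zone (+$15000 flat): $146000 + $15000 = $161000.
Defendant has surrendered passport (−$13250 flat): $161000 − $13250 = $147750.
Offense involved a minor victim (+75%): $147750 × 1.75 = $258562.50.
Defendant is a documented gang member (+20%): $258562.50 × 1.2 = $310275.
$310275 is within the $375000 maximum.
$310275 is at or above the $1000 minimum.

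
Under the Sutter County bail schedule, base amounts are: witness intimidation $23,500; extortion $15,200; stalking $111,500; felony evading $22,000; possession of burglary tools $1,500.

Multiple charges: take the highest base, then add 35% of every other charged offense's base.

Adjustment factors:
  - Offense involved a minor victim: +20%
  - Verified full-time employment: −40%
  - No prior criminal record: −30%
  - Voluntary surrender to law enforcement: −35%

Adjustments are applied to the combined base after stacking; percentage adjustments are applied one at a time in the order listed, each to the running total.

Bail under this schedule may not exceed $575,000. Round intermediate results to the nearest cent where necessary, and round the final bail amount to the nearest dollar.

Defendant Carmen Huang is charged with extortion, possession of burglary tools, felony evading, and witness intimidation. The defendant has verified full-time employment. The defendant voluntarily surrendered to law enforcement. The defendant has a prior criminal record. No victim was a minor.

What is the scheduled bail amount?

$14,448

Base amounts from the schedule: extortion $15,200; possession of burglary tools $1,500; felony evading $22,000; witness intimidation $23,500.
Stacking rule: highest base plus 35% of each additional charge. Highest is witness intimidation at $23,500. Additional: $15,200 × 35% = $5,320; $1,500 × 35% = $525; $22,000 × 35% = $7,700. Combined base = $23,500 + $13,545 = $37,045.
Verified full-time employment (−40%): $37,045 × 0.6 = $22,227.
Voluntary surrender to law enforcement (−35%): $22,227 × 0.65 = $14,447.55.
$14,447.55 is within the $575,000 maximum.
Rounded to the nearest dollar: $14,448.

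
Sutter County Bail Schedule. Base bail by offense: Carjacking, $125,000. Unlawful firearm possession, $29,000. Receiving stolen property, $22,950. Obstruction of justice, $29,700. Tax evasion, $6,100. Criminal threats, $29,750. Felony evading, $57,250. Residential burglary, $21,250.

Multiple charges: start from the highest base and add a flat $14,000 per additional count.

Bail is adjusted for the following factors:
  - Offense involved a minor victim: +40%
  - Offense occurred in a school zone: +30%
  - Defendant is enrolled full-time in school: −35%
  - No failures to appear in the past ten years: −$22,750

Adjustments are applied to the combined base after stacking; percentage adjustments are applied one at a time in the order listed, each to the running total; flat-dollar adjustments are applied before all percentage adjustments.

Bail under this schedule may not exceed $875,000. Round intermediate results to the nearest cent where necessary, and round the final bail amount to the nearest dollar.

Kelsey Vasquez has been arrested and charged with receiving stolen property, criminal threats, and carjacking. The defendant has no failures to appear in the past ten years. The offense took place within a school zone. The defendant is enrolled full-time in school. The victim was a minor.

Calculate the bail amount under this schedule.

Base amounts from the schedule: receiving stolen property $22,950; criminal threats $29,750; carjacking $125,000.
Stacking rule: highest base plus $14,000 per additional charge. Highest is carjacking at $125,000; 2 additional charges → +$28,000. Combined base = $153,000.
No failures to appear in the past ten years (−$22,750 flat): $153,000 − $22,750 = $130,250.
Offense involved a minor victim (+40%): $130,250 × 1.4 = $182,350.
Offense occurred in a school zone (+30%): $182,350 × 1.3 = $237,055.
Defendant is enrolled full-time in school (−35%): $237,055 × 0.65 = $154,085.75.
$154,085.75 is within the $875,000 maximum.
Rounded to the nearest dollar: $154,086.

$154,086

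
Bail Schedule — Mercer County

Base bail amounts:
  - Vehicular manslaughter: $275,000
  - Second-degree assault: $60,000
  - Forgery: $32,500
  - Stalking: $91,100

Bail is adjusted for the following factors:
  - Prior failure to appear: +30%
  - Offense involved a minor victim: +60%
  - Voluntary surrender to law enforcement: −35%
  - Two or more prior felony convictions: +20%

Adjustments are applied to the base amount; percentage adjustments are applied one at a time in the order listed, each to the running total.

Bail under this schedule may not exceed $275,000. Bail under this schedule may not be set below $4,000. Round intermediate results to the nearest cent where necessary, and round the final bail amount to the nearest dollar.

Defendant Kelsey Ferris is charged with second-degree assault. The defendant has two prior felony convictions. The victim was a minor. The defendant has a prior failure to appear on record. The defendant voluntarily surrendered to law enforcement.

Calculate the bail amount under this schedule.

$97,344

Base amounts from the schedule: second-degree assault $60,000.
Single charge. Combined base = $60,000.
Prior failure to appear (+30%): $60,000 × 1.3 = $78,000.
Offense involved a minor victim (+60%): $78,000 × 1.6 = $124,800.
Voluntary surrender to law enforcement (−35%): $124,800 × 0.65 = $81,120.
Two or more prior felony convictions (+20%): $81,120 × 1.2 = $97,344.
$97,344 is within the $275,000 maximum.
$97,344 is at or above the $4,000 minimum.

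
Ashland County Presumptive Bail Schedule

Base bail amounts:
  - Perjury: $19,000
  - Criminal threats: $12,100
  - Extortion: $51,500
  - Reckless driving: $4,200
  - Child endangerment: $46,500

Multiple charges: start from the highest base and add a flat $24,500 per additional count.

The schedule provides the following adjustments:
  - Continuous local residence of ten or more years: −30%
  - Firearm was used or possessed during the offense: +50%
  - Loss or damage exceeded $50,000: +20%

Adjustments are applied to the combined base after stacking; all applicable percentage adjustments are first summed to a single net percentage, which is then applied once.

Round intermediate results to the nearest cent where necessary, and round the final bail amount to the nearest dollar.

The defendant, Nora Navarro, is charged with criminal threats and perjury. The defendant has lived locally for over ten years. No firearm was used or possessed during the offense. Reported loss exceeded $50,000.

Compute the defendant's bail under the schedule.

$39,150

Base amounts from the schedule: criminal threats $12,100; perjury $19,000.
Stacking rule: highest base plus $24,500 per additional charge. Highest is perjury at $19,000; 1 additional charge → +$24,500. Combined base = $43,500.
Net percentage adjustment: −30% +20% = −10%. $43,500 × 0.9 = $39,150.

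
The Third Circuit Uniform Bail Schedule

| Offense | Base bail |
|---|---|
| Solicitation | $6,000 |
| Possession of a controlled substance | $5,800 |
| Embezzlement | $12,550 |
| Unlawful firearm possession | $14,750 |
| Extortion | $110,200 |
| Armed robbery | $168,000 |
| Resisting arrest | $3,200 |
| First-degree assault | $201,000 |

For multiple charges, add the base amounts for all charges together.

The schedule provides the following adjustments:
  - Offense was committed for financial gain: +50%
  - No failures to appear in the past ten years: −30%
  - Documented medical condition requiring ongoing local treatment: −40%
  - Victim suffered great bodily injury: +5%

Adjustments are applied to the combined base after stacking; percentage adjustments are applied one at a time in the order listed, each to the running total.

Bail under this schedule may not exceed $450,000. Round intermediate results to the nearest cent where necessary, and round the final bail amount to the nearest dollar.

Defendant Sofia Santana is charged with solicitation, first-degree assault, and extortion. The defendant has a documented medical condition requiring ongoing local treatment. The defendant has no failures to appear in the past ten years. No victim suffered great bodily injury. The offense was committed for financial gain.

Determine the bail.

Base amounts from the schedule: solicitation $6,000; first-degree assault $201,000; extortion $110,200.
Stacking rule: sum of all bases. $6,000 + $201,000 + $110,200 = $317,200.
Offense was committed for financial gain (+50%): $317,200 × 1.5 = $475,800.
No failures to appear in the past ten years (−30%): $475,800 × 0.7 = $333,060.
Documented medical condition requiring ongoing local treatment (−40%): $333,060 × 0.6 = $199,836.
$199,836 is within the $450,000 maximum.

$199,836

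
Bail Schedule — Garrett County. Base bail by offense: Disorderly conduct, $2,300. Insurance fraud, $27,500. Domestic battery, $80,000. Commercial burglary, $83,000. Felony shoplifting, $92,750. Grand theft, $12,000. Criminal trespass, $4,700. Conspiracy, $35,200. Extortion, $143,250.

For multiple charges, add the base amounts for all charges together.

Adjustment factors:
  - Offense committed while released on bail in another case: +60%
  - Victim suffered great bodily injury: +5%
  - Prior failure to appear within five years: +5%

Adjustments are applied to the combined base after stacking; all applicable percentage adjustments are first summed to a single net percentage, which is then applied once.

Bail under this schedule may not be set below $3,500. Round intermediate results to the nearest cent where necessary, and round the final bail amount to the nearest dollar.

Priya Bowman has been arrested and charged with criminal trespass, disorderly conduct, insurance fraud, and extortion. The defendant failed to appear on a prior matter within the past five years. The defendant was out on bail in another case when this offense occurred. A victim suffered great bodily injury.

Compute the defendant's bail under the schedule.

Base amounts from the schedule: criminal trespass $4,700; disorderly conduct $2,300; insurance fraud $27,500; extortion $143,250.
Stacking rule: sum of all bases. $4,700 + $2,300 + $27,500 + $143,250 = $177,750.
Net percentage adjustment: +60% +5% +5% = +70%. $177,750 × 1.7 = $302,175.
$302,175 is at or above the $3,500 minimum.

$302,175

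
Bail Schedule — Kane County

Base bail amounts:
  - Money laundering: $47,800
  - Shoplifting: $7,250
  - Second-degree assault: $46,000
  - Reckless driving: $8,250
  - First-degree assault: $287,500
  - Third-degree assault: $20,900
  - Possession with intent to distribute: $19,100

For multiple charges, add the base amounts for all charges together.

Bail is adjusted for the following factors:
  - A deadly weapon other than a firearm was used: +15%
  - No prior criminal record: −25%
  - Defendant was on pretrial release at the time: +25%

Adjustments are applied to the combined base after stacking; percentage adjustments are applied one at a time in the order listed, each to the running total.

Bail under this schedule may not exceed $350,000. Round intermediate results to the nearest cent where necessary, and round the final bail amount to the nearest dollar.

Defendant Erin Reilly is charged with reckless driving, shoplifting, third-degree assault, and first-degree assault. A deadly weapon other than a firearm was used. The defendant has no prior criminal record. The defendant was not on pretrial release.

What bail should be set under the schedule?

$279,364

Base amounts from the schedule: reckless driving $8,250; shoplifting $7,250; third-degree assault $20,900; first-degree assault $287,500.
Stacking rule: sum of all bases. $8,250 + $7,250 + $20,900 + $287,500 = $323,900.
A deadly weapon other than a firearm was used (+15%): $323,900 × 1.15 = $372,485.
No prior criminal record (−25%): $372,485 × 0.75 = $279,363.75.
$279,363.75 is within the $350,000 maximum.
Rounded to the nearest dollar: $279,364.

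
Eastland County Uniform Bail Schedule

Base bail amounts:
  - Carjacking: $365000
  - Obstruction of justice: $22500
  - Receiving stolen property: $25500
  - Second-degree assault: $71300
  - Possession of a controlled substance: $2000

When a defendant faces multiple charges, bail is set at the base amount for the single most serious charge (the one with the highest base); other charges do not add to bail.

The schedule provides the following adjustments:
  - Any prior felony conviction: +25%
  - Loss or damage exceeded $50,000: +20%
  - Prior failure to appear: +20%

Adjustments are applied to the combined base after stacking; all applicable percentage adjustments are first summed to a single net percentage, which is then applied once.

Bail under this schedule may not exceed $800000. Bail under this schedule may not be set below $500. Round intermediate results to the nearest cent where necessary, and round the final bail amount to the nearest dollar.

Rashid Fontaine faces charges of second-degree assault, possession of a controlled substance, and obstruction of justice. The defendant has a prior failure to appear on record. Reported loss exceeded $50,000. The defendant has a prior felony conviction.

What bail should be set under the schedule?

Base amounts from the schedule: second-degree assault $71300; possession of a controlled substance $2000; obstruction of justice $22500.
Stacking rule: use the highest base only. Highest is second-degree assault at $71300. Combined base = $71300.
Net percentage adjustment: +25% +20% +20% = +65%. $71300 × 1.65 = $117645.
$117645 is within the $800000 maximum.
$117645 is at or above the $500 minimum.

$117645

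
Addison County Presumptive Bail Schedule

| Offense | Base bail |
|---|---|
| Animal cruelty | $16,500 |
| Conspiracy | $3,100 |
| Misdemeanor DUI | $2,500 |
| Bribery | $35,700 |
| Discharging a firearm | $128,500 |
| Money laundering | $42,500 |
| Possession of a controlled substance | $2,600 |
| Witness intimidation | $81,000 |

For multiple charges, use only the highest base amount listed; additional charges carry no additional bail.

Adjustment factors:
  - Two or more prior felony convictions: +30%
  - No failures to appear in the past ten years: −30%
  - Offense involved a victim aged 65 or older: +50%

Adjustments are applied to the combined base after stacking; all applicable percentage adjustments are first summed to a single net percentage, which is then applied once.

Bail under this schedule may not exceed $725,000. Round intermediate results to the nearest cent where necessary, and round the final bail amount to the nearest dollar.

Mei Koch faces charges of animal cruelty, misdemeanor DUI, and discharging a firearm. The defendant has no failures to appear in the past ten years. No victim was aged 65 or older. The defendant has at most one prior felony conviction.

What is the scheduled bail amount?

Base amounts from the schedule: animal cruelty $16,500; misdemeanor DUI $2,500; discharging a firearm $128,500.
Stacking rule: use the highest base only. Highest is discharging a firearm at $128,500. Combined base = $128,500.
No failures to appear in the past ten years (−30%): $128,500 × 0.7 = $89,950.
$89,950 is within the $725,000 maximum.

$89,950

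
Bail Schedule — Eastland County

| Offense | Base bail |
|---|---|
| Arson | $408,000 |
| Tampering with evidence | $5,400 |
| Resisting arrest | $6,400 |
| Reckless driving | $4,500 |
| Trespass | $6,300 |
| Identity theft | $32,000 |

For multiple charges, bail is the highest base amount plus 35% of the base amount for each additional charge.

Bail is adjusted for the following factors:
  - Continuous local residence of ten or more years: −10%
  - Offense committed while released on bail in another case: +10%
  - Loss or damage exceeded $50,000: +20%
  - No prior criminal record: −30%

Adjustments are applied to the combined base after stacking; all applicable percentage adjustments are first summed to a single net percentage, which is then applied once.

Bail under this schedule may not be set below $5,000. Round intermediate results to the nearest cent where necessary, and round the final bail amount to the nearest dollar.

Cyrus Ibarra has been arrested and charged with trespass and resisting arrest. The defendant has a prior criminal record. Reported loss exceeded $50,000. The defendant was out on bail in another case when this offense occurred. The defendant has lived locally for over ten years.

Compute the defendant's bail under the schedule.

$10,326

Base amounts from the schedule: trespass $6,300; resisting arrest $6,400.
Stacking rule: highest base plus 35% of each additional charge. Highest is resisting arrest at $6,400. Additional: $6,300 × 35% = $2,205. Combined base = $6,400 + $2,205 = $8,605.
Net percentage adjustment: −10% +10% +20% = +20%. $8,605 × 1.2 = $10,326.
$10,326 is at or above the $5,000 minimum.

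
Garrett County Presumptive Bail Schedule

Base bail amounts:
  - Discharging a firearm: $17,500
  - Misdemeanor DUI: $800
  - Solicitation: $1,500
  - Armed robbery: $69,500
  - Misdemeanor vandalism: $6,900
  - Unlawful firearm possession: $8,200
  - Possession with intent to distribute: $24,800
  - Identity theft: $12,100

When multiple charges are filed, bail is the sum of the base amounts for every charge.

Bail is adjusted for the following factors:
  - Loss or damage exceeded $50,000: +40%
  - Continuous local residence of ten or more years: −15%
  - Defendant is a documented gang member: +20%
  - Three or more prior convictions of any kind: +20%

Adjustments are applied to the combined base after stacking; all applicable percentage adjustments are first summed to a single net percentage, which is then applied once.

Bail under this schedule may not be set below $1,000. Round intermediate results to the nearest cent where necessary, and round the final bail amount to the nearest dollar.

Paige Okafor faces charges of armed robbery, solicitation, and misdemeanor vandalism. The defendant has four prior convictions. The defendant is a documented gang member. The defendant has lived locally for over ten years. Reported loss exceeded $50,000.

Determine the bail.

Base amounts from the schedule: armed robbery $69,500; solicitation $1,500; misdemeanor vandalism $6,900.
Stacking rule: sum of all bases. $69,500 + $1,500 + $6,900 = $77,900.
Net percentage adjustment: +40% −15% +20% +20% = +65%. $77,900 × 1.65 = $128,535.
$128,535 is at or above the $1,000 minimum.

$128,535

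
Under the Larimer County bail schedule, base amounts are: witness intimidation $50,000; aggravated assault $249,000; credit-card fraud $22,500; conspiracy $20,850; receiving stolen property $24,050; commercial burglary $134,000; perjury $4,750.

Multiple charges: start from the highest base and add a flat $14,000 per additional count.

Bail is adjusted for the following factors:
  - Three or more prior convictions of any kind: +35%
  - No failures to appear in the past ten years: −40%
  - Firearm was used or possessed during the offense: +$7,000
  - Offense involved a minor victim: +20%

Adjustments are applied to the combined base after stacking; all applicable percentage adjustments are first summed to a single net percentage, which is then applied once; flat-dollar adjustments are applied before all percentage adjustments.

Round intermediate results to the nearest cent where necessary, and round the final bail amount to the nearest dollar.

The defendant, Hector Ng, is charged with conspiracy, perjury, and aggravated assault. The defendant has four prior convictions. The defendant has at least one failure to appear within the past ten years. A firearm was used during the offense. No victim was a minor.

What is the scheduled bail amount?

Base amounts from the schedule: conspiracy $20,850; perjury $4,750; aggravated assault $249,000.
Stacking rule: highest base plus $14,000 per additional charge. Highest is aggravated assault at $249,000; 2 additional charges → +$28,000. Combined base = $277,000.
Firearm was used or possessed during the offense (+$7,000 flat): $277,000 + $7,000 = $284,000.
Three or more prior convictions of any kind (+35%): $284,000 × 1.35 = $383,400.

$383,400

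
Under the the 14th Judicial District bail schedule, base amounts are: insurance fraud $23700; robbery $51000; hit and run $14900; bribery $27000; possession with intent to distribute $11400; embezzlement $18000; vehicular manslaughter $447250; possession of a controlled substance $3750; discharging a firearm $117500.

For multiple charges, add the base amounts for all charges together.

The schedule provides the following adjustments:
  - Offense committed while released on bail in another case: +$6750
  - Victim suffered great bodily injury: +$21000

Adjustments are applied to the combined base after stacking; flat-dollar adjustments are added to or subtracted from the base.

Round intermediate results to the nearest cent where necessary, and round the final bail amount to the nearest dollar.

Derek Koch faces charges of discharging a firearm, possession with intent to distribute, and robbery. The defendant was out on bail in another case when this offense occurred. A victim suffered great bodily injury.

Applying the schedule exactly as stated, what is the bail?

Base amounts from the schedule: discharging a firearm $117500; possession with intent to distribute $11400; robbery $51000.
Stacking rule: sum of all bases. $117500 + $11400 + $51000 = $179900.
Offense committed while released on bail in another case (+$6750 flat): $179900 + $6750 = $186650.
Victim suffered great bodily injury (+$21000 flat): $186650 + $21000 = $207650.

$207650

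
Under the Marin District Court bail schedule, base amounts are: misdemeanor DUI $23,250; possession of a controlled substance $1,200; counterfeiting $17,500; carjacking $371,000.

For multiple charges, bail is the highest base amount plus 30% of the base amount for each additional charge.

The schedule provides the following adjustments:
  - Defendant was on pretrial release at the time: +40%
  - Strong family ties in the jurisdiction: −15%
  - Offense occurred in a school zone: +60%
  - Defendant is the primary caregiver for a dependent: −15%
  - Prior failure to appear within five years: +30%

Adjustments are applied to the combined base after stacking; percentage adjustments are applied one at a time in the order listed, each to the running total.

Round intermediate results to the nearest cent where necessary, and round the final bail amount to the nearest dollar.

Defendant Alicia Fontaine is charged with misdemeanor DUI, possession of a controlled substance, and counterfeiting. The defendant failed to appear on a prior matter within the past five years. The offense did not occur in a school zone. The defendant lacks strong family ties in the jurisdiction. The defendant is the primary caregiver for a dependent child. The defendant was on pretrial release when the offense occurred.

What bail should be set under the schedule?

$44,646

Base amounts from the schedule: misdemeanor DUI $23,250; possession of a controlled substance $1,200; counterfeiting $17,500.
Stacking rule: highest base plus 30% of each additional charge. Highest is misdemeanor DUI at $23,250. Additional: $1,200 × 30% = $360; $17,500 × 30% = $5,250. Combined base = $23,250 + $5,610 = $28,860.
Defendant was on pretrial release at the time (+40%): $28,860 × 1.4 = $40,404.
Defendant is the primary caregiver for a dependent (−15%): $40,404 × 0.85 = $34,343.40.
Prior failure to appear within five years (+30%): $34,343.40 × 1.3 = $44,646.42.
Rounded to the nearest dollar: $44,646.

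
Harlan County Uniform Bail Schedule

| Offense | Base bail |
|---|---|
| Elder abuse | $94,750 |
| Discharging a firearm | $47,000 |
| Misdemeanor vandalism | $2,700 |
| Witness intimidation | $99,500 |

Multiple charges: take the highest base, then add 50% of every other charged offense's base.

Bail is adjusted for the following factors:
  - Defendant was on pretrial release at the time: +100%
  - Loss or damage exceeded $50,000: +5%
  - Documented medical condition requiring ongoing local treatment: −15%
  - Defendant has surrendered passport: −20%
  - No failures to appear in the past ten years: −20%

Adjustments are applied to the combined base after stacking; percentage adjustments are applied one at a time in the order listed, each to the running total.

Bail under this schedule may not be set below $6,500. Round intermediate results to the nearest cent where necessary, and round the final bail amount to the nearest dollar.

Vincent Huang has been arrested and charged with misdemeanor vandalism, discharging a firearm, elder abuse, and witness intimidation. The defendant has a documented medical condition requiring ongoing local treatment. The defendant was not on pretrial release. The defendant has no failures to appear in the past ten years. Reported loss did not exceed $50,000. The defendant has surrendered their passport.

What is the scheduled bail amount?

Base amounts from the schedule: misdemeanor vandalism $2,700; discharging a firearm $47,000; elder abuse $94,750; witness intimidation $99,500.
Stacking rule: highest base plus 50% of each additional charge. Highest is witness intimidation at $99,500. Additional: $2,700 × 50% = $1,350; $47,000 × 50% = $23,500; $94,750 × 50% = $47,375. Combined base = $99,500 + $72,225 = $171,725.
Documented medical condition requiring ongoing local treatment (−15%): $171,725 × 0.85 = $145,966.25.
Defendant has surrendered passport (−20%): $145,966.25 × 0.8 = $116,773.
No failures to appear in the past ten years (−20%): $116,773 × 0.8 = $93,418.40.
$93,418.40 is at or above the $6,500 minimum.
Rounded to the nearest dollar: $93,418.

$93,418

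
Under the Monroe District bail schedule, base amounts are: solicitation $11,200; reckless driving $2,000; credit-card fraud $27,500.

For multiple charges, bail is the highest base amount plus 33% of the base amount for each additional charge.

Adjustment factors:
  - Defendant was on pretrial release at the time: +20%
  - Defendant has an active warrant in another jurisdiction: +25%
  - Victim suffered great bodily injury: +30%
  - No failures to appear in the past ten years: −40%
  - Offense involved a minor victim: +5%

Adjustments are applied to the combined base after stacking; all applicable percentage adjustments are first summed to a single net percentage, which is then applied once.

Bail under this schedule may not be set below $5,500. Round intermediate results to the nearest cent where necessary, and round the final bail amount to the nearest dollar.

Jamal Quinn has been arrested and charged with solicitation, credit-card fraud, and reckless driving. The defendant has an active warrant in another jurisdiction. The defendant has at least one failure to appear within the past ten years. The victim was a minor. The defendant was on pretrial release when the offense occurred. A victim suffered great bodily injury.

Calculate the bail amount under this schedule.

Base amounts from the schedule: solicitation $11,200; credit-card fraud $27,500; reckless driving $2,000.
Stacking rule: highest base plus 33% of each additional charge. Highest is credit-card fraud at $27,500. Additional: $11,200 × 33% = $3,696; $2,000 × 33% = $660. Combined base = $27,500 + $4,356 = $31,856.
Net percentage adjustment: +20% +25% +30% +5% = +80%. $31,856 × 1.8 = $57,340.80.
$57,340.80 is at or above the $5,500 minimum.
Rounded to the nearest dollar: $57,341.

$57,341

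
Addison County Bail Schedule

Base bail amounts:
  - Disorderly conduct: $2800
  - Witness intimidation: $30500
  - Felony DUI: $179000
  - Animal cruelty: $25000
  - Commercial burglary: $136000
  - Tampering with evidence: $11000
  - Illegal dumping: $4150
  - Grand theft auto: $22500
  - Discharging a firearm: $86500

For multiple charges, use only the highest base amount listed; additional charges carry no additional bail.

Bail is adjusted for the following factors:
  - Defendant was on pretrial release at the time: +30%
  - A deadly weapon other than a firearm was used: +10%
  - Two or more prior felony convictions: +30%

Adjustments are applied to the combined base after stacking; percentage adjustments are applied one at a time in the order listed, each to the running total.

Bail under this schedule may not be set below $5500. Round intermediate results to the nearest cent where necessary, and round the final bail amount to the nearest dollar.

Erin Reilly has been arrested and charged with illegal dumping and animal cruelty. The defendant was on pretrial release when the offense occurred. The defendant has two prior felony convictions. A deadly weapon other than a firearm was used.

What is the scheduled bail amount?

$46475

Base amounts from the schedule: illegal dumping $4150; animal cruelty $25000.
Stacking rule: use the highest base only. Highest is animal cruelty at $25000. Combined base = $25000.
Defendant was on pretrial release at the time (+30%): $25000 × 1.3 = $32500.
A deadly weapon other than a firearm was used (+10%): $32500 × 1.1 = $35750.
Two or more prior felony convictions (+30%): $35750 × 1.3 = $46475.
$46475 is at or above the $5500 minimum.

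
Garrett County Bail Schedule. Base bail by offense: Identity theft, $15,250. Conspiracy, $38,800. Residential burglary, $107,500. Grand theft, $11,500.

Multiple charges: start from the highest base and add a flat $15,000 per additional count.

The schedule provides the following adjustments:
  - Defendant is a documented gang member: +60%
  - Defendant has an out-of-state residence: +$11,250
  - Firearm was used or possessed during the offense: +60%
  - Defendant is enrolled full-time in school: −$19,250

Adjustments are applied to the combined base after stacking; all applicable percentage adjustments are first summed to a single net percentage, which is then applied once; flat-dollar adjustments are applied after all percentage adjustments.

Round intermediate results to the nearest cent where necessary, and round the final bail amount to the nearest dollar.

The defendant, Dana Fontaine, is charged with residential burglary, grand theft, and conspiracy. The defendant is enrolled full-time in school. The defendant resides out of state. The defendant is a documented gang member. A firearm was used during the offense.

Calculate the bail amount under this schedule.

$294,500

Base amounts from the schedule: residential burglary $107,500; grand theft $11,500; conspiracy $38,800.
Stacking rule: highest base plus $15,000 per additional charge. Highest is residential burglary at $107,500; 2 additional charges → +$30,000. Combined base = $137,500.
Net percentage adjustment: +60% +60% = +120%. $137,500 × 2.2 = $302,500.
Defendant has an out-of-state residence (+$11,250 flat): $302,500 + $11,250 = $313,750.
Defendant is enrolled full-time in school (−$19,250 flat): $313,750 − $19,250 = $294,500.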